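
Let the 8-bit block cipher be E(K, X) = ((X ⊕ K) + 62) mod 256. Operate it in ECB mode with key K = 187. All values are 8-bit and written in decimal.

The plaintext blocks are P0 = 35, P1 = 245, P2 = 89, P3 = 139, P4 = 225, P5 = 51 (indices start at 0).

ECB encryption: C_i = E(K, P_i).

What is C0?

C0: E(K, 35) = 214.

C0 = 214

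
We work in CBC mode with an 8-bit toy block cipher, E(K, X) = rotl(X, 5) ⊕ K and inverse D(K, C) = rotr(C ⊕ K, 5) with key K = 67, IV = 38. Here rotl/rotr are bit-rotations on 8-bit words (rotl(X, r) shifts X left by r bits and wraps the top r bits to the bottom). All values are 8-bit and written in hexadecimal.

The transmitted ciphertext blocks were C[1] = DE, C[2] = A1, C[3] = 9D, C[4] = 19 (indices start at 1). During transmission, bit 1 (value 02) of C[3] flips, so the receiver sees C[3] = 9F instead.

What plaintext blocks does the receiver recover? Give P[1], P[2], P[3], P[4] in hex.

P[1] = F5, P[2] = E8, P[3] = 66, P[4] = 6C

CBC decryption: P_i = D(K, C_i) ⊕ C_{i−1}, with C_{0} = IV.
Only C[3] changed, to 9F. In CBC, a change in C_i garbles P_i and flips the same bit in P_{i+1}. Decrypting the received ciphertext:
P[1]: D(K, DE) = CD; CD ⊕ 38 = F5.
P[2]: D(K, A1) = 36; 36 ⊕ DE = E8.
P[3]: D(K, 9F) = C7; C7 ⊕ A1 = 66.
P[4]: D(K, 19) = F3; F3 ⊕ 9F = 6C.
Blocks that differ from the original plaintext: P[3], P[4].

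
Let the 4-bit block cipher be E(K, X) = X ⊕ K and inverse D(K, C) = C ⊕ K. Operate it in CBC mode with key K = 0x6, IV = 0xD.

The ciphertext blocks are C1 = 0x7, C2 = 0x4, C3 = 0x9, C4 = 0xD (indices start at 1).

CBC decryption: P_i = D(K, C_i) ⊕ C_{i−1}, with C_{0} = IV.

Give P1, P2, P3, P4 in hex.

P1: D(K, 0x7) = 0x1; 0x1 ⊕ 0xD = 0xC.
P2: D(K, 0x4) = 0x2; 0x2 ⊕ 0x7 = 0x5.
P3: D(K, 0x9) = 0xF; 0xF ⊕ 0x4 = 0xB.
P4: D(K, 0xD) = 0xB; 0xB ⊕ 0x9 = 0x2.

P1 = 0xC, P2 = 0x5, P3 = 0xB, P4 = 0x2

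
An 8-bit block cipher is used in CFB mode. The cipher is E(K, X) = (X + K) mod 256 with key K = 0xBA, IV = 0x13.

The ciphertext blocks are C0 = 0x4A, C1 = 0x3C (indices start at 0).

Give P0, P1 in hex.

P0 = 0x87, P1 = 0x38

CFB decryption: P_i = C_i ⊕ E(K, C_{i−1}), with C_{−1} = IV.
P0: E(K, 0x13) = 0xCD; 0x4A ⊕ 0xCD = 0x87.
P1: E(K, 0x4A) = 0x04; 0x3C ⊕ 0x04 = 0x38.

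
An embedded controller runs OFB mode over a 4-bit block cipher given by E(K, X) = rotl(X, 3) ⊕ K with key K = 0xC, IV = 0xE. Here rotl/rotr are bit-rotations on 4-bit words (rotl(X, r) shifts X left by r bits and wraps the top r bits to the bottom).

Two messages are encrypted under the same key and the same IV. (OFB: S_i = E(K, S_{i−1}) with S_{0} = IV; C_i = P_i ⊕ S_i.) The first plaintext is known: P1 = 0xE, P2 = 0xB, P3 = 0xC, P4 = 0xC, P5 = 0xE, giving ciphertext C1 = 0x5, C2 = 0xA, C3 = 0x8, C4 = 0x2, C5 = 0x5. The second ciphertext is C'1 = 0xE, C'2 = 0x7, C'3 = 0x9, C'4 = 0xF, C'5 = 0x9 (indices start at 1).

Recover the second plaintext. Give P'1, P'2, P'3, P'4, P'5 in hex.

P'1 = 0x5, P'2 = 0x6, P'3 = 0xD, P'4 = 0x1, P'5 = 0x2

In OFB with a reused IV, both messages share the same keystream S_i, so C_i ⊕ C'_i = P_i ⊕ P'_i and thus P'_i = P_i ⊕ C_i ⊕ C'_i.
P'1: 0xE ⊕ 0x5 ⊕ 0xE = 0x5.
P'2: 0xB ⊕ 0xA ⊕ 0x7 = 0x6.
P'3: 0xC ⊕ 0x8 ⊕ 0x9 = 0xD.
P'4: 0xC ⊕ 0x2 ⊕ 0xF = 0x1.
P'5: 0xE ⊕ 0x5 ⊕ 0x9 = 0x2.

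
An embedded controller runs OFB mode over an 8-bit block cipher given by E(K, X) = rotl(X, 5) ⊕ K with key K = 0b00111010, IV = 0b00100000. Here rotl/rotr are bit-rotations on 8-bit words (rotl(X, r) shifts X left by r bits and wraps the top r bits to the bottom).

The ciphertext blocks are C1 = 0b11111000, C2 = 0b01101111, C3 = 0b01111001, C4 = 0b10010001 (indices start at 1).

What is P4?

P4 = 0b00011011

OFB decryption: S_i = E(K, S_{i−1}) with S_{0} = IV; P_i = C_i ⊕ S_i.
P1: S = E(K, 0b00100000) = 0b00111110; 0b11111000 ⊕ 0b00111110 = 0b11000110.
P2: S = E(K, 0b00111110) = 0b11111101; 0b01101111 ⊕ 0b11111101 = 0b10010010.
P3: S = E(K, 0b11111101) = 0b10000101; 0b01111001 ⊕ 0b10000101 = 0b11111100.
P4: S = E(K, 0b10000101) = 0b10001010; 0b10010001 ⊕ 0b10001010 = 0b00011011.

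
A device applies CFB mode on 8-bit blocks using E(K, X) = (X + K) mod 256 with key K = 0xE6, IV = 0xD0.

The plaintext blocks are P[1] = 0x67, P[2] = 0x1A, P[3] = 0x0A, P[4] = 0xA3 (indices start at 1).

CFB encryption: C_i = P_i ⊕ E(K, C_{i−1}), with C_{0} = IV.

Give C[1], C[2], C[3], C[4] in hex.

C[1] = 0xD1, C[2] = 0xAD, C[3] = 0x99, C[4] = 0xDC

C[1]: E(K, 0xD0) = 0xB6; 0x67 ⊕ 0xB6 = 0xD1.
C[2]: E(K, 0xD1) = 0xB7; 0x1A ⊕ 0xB7 = 0xAD.
C[3]: E(K, 0xAD) = 0x93; 0x0A ⊕ 0x93 = 0x99.
C[4]: E(K, 0x99) = 0x7F; 0xA3 ⊕ 0x7F = 0xDC.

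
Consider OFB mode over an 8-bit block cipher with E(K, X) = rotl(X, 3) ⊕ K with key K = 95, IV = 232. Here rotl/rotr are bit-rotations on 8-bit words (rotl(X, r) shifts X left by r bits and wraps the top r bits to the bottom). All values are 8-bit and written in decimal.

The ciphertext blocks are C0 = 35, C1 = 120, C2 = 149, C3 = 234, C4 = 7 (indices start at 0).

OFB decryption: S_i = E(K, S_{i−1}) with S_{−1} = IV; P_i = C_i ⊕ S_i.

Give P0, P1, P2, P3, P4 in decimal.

P0: S = E(K, 232) = 24; 35 ⊕ 24 = 59.
P1: S = E(K, 24) = 159; 120 ⊕ 159 = 231.
P2: S = E(K, 159) = 163; 149 ⊕ 163 = 54.
P3: S = E(K, 163) = 66; 234 ⊕ 66 = 168.
P4: S = E(K, 66) = 77; 7 ⊕ 77 = 74.

P0 = 59, P1 = 231, P2 = 54, P3 = 168, P4 = 74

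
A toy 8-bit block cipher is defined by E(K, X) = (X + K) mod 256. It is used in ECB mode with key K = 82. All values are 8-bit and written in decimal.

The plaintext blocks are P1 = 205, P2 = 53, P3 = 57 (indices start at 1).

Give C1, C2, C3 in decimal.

ECB encryption: C_i = E(K, P_i).
C1: E(K, 205) = 31.
C2: E(K, 53) = 135.
C3: E(K, 57) = 139.

C1 = 31, C2 = 135, C3 = 139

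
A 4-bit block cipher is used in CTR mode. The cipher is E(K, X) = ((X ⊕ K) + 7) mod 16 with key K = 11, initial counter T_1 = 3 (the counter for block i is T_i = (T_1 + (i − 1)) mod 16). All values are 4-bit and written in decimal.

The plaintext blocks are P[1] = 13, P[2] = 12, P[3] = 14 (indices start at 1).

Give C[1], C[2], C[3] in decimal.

CTR encryption: S_i = E(K, T_i) where T_i is the counter for block i; C_i = P_i ⊕ S_i.
C[1]: T = 3, S = E(K, T) = 15; 13 ⊕ 15 = 2.
C[2]: T = 4, S = E(K, T) = 6; 12 ⊕ 6 = 10.
C[3]: T = 5, S = E(K, T) = 5; 14 ⊕ 5 = 11.

C[1] = 2, C[2] = 10, C[3] = 11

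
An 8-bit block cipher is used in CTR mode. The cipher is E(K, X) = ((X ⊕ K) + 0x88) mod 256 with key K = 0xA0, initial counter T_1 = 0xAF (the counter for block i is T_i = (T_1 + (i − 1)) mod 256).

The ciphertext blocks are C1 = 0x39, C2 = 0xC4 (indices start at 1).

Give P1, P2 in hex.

P1 = 0xAE, P2 = 0x5C

CTR decryption: S_i = E(K, T_i) where T_i is the counter for block i; P_i = C_i ⊕ S_i.
P1: T = 0xAF, S = E(K, T) = 0x97; 0x39 ⊕ 0x97 = 0xAE.
P2: T = 0xB0, S = E(K, T) = 0x98; 0xC4 ⊕ 0x98 = 0x5C.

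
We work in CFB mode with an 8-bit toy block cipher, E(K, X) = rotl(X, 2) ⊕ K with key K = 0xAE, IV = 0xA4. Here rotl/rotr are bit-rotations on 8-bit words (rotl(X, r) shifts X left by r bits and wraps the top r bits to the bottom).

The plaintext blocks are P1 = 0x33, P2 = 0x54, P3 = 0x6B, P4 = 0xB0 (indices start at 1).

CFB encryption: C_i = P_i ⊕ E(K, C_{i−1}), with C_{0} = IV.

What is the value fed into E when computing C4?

0xDE

C1: E(K, 0xA4) = 0x3C; 0x33 ⊕ 0x3C = 0x0F.
C2: E(K, 0x0F) = 0x92; 0x54 ⊕ 0x92 = 0xC6.
C3: E(K, 0xC6) = 0xB5; 0x6B ⊕ 0xB5 = 0xDE.
C4: E(K, 0xDE) = 0xD5; 0xB0 ⊕ 0xD5 = 0x65.
So the input to E for block 4 is 0xDE.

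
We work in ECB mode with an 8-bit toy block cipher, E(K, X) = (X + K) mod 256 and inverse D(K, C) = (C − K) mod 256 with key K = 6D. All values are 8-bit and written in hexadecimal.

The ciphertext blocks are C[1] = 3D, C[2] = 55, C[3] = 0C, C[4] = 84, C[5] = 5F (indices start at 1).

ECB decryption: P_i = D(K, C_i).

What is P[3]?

P[3] = 9F

P[3]: D(K, 0C) = 9F.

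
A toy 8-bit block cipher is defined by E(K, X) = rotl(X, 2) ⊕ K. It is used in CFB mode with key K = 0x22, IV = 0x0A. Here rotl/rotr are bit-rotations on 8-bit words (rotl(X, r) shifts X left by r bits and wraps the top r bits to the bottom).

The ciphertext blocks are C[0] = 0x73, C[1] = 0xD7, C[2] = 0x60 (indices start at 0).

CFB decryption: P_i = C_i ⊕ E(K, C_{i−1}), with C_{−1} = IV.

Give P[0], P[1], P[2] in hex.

P[0]: E(K, 0x0A) = 0x0A; 0x73 ⊕ 0x0A = 0x79.
P[1]: E(K, 0x73) = 0xEF; 0xD7 ⊕ 0xEF = 0x38.
P[2]: E(K, 0xD7) = 0x7D; 0x60 ⊕ 0x7D = 0x1D.

P[0] = 0x79, P[1] = 0x38, P[2] = 0x1D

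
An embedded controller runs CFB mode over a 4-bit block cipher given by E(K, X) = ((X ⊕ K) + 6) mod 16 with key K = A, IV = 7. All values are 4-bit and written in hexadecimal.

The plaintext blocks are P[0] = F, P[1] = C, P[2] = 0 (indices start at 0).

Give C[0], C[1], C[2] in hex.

C[0] = C, C[1] = 0, C[2] = 0

CFB encryption: C_i = P_i ⊕ E(K, C_{i−1}), with C_{−1} = IV.
C[0]: E(K, 7) = 3; F ⊕ 3 = C.
C[1]: E(K, C) = C; C ⊕ C = 0.
C[2]: E(K, 0) = 0; 0 ⊕ 0 = 0.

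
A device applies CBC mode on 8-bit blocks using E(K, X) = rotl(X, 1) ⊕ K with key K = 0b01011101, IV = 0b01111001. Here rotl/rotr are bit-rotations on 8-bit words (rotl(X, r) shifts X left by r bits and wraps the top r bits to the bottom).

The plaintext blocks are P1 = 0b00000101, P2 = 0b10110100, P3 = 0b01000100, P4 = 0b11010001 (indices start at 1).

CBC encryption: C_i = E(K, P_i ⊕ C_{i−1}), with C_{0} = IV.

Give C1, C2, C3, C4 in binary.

C1: P1 ⊕ 0b01111001 = 0b01111100; E(K, 0b01111100) = 0b10100101.
C2: P2 ⊕ 0b10100101 = 0b00010001; E(K, 0b00010001) = 0b01111111.
C3: P3 ⊕ 0b01111111 = 0b00111011; E(K, 0b00111011) = 0b00101011.
C4: P4 ⊕ 0b00101011 = 0b11111010; E(K, 0b11111010) = 0b10101000.

C1 = 0b10100101, C2 = 0b01111111, C3 = 0b00101011, C4 = 0b10101000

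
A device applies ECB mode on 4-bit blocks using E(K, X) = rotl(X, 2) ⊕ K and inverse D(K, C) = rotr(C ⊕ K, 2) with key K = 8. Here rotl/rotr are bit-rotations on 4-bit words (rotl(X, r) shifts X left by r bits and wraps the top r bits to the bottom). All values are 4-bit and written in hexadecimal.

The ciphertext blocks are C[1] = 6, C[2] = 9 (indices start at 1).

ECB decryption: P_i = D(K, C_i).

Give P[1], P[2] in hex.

P[1]: D(K, 6) = B.
P[2]: D(K, 9) = 4.

P[1] = B, P[2] = 4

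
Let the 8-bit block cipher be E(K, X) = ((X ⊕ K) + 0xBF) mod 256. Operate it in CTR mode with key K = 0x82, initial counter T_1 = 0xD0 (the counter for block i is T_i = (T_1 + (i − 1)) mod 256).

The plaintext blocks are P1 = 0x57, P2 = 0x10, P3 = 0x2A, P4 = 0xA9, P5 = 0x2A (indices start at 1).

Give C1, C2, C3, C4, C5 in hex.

CTR encryption: S_i = E(K, T_i) where T_i is the counter for block i; C_i = P_i ⊕ S_i.
C1: T = 0xD0, S = E(K, T) = 0x11; 0x57 ⊕ 0x11 = 0x46.
C2: T = 0xD1, S = E(K, T) = 0x12; 0x10 ⊕ 0x12 = 0x02.
C3: T = 0xD2, S = E(K, T) = 0x0F; 0x2A ⊕ 0x0F = 0x25.
C4: T = 0xD3, S = E(K, T) = 0x10; 0xA9 ⊕ 0x10 = 0xB9.
C5: T = 0xD4, S = E(K, T) = 0x15; 0x2A ⊕ 0x15 = 0x3F.

C1 = 0x46, C2 = 0x02, C3 = 0x25, C4 = 0xB9, C5 = 0x3F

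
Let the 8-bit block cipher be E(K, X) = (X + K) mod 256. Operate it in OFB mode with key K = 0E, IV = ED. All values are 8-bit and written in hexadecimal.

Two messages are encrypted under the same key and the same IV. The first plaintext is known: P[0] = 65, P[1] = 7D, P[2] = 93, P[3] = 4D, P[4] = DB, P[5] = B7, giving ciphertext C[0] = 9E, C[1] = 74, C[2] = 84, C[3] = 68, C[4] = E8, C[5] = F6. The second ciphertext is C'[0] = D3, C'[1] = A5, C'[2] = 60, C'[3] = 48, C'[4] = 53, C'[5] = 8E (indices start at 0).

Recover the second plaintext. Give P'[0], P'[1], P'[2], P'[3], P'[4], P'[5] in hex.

P'[0] = 28, P'[1] = AC, P'[2] = 77, P'[3] = 6D, P'[4] = 60, P'[5] = CF

In OFB with a reused IV, both messages share the same keystream S_i, so C_i ⊕ C'_i = P_i ⊕ P'_i and thus P'_i = P_i ⊕ C_i ⊕ C'_i.
P'[0]: 65 ⊕ 9E ⊕ D3 = 28.
P'[1]: 7D ⊕ 74 ⊕ A5 = AC.
P'[2]: 93 ⊕ 84 ⊕ 60 = 77.
P'[3]: 4D ⊕ 68 ⊕ 48 = 6D.
P'[4]: DB ⊕ E8 ⊕ 53 = 60.
P'[5]: B7 ⊕ F6 ⊕ 8E = CF.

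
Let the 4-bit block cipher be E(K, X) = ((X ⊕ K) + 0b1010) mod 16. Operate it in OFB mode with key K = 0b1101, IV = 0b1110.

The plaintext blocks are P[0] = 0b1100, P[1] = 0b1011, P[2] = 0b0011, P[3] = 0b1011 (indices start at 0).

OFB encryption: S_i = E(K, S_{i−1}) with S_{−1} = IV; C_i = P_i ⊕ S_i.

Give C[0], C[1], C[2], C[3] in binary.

C[0]: S = E(K, 0b1110) = 0b1101; 0b1100 ⊕ 0b1101 = 0b0001.
C[1]: S = E(K, 0b1101) = 0b1010; 0b1011 ⊕ 0b1010 = 0b0001.
C[2]: S = E(K, 0b1010) = 0b0001; 0b0011 ⊕ 0b0001 = 0b0010.
C[3]: S = E(K, 0b0001) = 0b0110; 0b1011 ⊕ 0b0110 = 0b1101.

C[0] = 0b0001, C[1] = 0b0001, C[2] = 0b0010, C[3] = 0b1101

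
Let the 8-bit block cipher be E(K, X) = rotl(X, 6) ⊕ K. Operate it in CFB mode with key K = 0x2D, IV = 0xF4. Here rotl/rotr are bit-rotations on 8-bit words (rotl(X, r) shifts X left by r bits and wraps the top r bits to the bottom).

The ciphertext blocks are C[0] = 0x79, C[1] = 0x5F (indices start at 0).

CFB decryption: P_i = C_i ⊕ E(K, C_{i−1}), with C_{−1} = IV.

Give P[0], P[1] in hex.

P[0]: E(K, 0xF4) = 0x10; 0x79 ⊕ 0x10 = 0x69.
P[1]: E(K, 0x79) = 0x73; 0x5F ⊕ 0x73 = 0x2C.

P[0] = 0x69, P[1] = 0x2C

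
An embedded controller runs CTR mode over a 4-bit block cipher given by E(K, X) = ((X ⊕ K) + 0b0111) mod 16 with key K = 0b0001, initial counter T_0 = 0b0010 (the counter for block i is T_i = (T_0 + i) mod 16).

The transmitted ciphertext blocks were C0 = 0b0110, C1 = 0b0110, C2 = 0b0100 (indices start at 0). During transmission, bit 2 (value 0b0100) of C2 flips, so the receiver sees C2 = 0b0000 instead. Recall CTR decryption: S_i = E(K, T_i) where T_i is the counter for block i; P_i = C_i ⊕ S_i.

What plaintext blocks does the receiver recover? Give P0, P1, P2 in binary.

P0 = 0b1100, P1 = 0b1111, P2 = 0b1100

Only C2 changed, to 0b0000. In CTR, a change in C_i flips the same bit in P_i only; the keystream is unaffected. Decrypting the received ciphertext:
P0: T = 0b0010, S = E(K, T) = 0b1010; 0b0110 ⊕ 0b1010 = 0b1100.
P1: T = 0b0011, S = E(K, T) = 0b1001; 0b0110 ⊕ 0b1001 = 0b1111.
P2: T = 0b0100, S = E(K, T) = 0b1100; 0b0000 ⊕ 0b1100 = 0b1100.
Blocks that differ from the original plaintext: P2.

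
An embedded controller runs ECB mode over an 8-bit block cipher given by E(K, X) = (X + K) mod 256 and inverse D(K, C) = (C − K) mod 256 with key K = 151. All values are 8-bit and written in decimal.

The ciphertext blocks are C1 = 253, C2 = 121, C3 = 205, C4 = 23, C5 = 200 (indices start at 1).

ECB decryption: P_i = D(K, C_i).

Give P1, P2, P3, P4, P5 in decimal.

P1: D(K, 253) = 102.
P2: D(K, 121) = 226.
P3: D(K, 205) = 54.
P4: D(K, 23) = 128.
P5: D(K, 200) = 49.

P1 = 102, P2 = 226, P3 = 54, P4 = 128, P5 = 49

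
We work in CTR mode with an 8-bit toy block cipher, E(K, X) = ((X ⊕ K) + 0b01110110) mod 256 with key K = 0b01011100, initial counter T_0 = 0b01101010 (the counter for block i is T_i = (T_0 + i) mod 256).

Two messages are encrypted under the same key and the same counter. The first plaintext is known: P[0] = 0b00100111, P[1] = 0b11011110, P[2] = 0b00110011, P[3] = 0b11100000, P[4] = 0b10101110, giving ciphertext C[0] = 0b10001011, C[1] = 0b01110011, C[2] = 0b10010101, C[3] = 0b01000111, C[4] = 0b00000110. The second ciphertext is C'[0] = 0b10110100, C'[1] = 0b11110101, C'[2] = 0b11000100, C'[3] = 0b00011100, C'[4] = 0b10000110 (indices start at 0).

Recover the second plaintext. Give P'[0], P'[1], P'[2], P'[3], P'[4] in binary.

P'[0] = 0b00011000, P'[1] = 0b01011000, P'[2] = 0b01100010, P'[3] = 0b10111011, P'[4] = 0b00101110

In CTR with a reused counter, both messages share the same keystream S_i, so C_i ⊕ C'_i = P_i ⊕ P'_i and thus P'_i = P_i ⊕ C_i ⊕ C'_i.
P'[0]: 0b00100111 ⊕ 0b10001011 ⊕ 0b10110100 = 0b00011000.
P'[1]: 0b11011110 ⊕ 0b01110011 ⊕ 0b11110101 = 0b01011000.
P'[2]: 0b00110011 ⊕ 0b10010101 ⊕ 0b11000100 = 0b01100010.
P'[3]: 0b11100000 ⊕ 0b01000111 ⊕ 0b00011100 = 0b10111011.
P'[4]: 0b10101110 ⊕ 0b00000110 ⊕ 0b10000110 = 0b00101110.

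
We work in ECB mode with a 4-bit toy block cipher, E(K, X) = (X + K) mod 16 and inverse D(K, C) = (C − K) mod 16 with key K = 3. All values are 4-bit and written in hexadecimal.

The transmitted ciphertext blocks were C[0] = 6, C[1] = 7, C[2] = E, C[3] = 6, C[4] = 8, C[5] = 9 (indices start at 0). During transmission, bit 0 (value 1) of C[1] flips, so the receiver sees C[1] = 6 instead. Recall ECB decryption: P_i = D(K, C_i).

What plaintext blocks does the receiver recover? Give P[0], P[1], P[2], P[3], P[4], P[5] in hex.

Only C[1] changed, to 6. In ECB, a change in C_i affects only P_i. Decrypting the received ciphertext:
P[0]: D(K, 6) = 3.
P[1]: D(K, 6) = 3.
P[2]: D(K, E) = B.
P[3]: D(K, 6) = 3.
P[4]: D(K, 8) = 5.
P[5]: D(K, 9) = 6.
Blocks that differ from the original plaintext: P[1].

P[0] = 3, P[1] = 3, P[2] = B, P[3] = 3, P[4] = 5, P[5] = 6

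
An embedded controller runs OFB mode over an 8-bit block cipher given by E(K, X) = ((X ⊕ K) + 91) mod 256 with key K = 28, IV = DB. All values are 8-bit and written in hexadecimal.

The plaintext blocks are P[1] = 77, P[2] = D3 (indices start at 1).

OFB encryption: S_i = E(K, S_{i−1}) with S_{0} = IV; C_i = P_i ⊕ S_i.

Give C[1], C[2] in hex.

C[1] = F3, C[2] = EE

C[1]: S = E(K, DB) = 84; 77 ⊕ 84 = F3.
C[2]: S = E(K, 84) = 3D; D3 ⊕ 3D = EE.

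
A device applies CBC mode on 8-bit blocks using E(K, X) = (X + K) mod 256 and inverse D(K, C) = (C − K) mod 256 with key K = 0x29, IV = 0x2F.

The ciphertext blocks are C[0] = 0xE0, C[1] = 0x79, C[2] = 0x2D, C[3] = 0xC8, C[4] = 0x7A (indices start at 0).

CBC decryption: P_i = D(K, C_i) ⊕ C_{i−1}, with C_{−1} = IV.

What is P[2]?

P[2]: D(K, 0x2D) = 0x04; 0x04 ⊕ 0x79 = 0x7D.

P[2] = 0x7D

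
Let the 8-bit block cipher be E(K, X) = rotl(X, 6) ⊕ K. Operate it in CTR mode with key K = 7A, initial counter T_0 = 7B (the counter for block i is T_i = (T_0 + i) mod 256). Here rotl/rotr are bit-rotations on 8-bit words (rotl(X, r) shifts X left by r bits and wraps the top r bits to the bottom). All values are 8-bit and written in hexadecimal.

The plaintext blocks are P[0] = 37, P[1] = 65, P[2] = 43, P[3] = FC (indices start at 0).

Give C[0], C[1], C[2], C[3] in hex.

CTR encryption: S_i = E(K, T_i) where T_i is the counter for block i; C_i = P_i ⊕ S_i.
C[0]: T = 7B, S = E(K, T) = A4; 37 ⊕ A4 = 93.
C[1]: T = 7C, S = E(K, T) = 65; 65 ⊕ 65 = 00.
C[2]: T = 7D, S = E(K, T) = 25; 43 ⊕ 25 = 66.
C[3]: T = 7E, S = E(K, T) = E5; FC ⊕ E5 = 19.

C[0] = 93, C[1] = 00, C[2] = 66, C[3] = 19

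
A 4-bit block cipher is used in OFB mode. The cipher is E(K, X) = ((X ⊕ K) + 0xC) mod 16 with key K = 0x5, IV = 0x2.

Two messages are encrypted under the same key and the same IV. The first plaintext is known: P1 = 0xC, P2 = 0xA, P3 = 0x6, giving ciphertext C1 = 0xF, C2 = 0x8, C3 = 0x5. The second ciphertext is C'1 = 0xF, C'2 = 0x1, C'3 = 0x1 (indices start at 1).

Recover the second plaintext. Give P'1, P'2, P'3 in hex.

In OFB with a reused IV, both messages share the same keystream S_i, so C_i ⊕ C'_i = P_i ⊕ P'_i and thus P'_i = P_i ⊕ C_i ⊕ C'_i.
P'1: 0xC ⊕ 0xF ⊕ 0xF = 0xC.
P'2: 0xA ⊕ 0x8 ⊕ 0x1 = 0x3.
P'3: 0x6 ⊕ 0x5 ⊕ 0x1 = 0x2.

P'1 = 0xC, P'2 = 0x3, P'3 = 0x2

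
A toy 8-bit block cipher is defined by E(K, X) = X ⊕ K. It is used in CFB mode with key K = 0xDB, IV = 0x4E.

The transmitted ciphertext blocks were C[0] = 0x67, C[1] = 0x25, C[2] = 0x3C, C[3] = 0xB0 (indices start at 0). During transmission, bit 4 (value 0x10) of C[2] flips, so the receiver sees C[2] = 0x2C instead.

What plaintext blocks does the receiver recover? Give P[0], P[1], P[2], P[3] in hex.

P[0] = 0xF2, P[1] = 0x99, P[2] = 0xD2, P[3] = 0x47

CFB decryption: P_i = C_i ⊕ E(K, C_{i−1}), with C_{−1} = IV.
Only C[2] changed, to 0x2C. In CFB, a change in C_i flips the same bit in P_i and garbles P_{i+1}. Decrypting the received ciphertext:
P[0]: E(K, 0x4E) = 0x95; 0x67 ⊕ 0x95 = 0xF2.
P[1]: E(K, 0x67) = 0xBC; 0x25 ⊕ 0xBC = 0x99.
P[2]: E(K, 0x25) = 0xFE; 0x2C ⊕ 0xFE = 0xD2.
P[3]: E(K, 0x2C) = 0xF7; 0xB0 ⊕ 0xF7 = 0x47.
Blocks that differ from the original plaintext: P[2], P[3].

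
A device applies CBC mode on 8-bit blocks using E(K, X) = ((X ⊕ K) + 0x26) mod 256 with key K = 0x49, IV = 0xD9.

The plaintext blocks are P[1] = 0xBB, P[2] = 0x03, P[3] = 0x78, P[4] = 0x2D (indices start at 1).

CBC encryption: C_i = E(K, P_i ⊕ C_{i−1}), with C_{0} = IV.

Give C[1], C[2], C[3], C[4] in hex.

C[1] = 0x51, C[2] = 0x41, C[3] = 0x96, C[4] = 0x18

C[1]: P[1] ⊕ 0xD9 = 0x62; E(K, 0x62) = 0x51.
C[2]: P[2] ⊕ 0x51 = 0x52; E(K, 0x52) = 0x41.
C[3]: P[3] ⊕ 0x41 = 0x39; E(K, 0x39) = 0x96.
C[4]: P[4] ⊕ 0x96 = 0xBB; E(K, 0xBB) = 0x18.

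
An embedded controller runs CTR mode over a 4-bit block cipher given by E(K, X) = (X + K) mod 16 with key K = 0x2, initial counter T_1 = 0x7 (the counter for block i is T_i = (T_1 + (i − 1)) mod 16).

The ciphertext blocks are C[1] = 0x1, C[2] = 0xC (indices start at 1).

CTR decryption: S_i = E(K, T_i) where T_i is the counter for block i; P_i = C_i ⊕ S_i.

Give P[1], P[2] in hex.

P[1]: T = 0x7, S = E(K, T) = 0x9; 0x1 ⊕ 0x9 = 0x8.
P[2]: T = 0x8, S = E(K, T) = 0xA; 0xC ⊕ 0xA = 0x6.

P[1] = 0x8, P[2] = 0x6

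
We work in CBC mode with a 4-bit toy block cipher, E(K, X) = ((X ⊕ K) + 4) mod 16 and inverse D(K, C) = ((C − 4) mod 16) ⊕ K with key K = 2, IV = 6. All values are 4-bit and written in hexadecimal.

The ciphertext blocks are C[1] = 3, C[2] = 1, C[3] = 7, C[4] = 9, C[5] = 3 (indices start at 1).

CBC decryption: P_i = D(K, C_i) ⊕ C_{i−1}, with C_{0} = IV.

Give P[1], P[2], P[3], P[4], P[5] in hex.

P[1] = B, P[2] = C, P[3] = 0, P[4] = 0, P[5] = 4

P[1]: D(K, 3) = D; D ⊕ 6 = B.
P[2]: D(K, 1) = F; F ⊕ 3 = C.
P[3]: D(K, 7) = 1; 1 ⊕ 1 = 0.
P[4]: D(K, 9) = 7; 7 ⊕ 7 = 0.
P[5]: D(K, 3) = D; D ⊕ 9 = 4.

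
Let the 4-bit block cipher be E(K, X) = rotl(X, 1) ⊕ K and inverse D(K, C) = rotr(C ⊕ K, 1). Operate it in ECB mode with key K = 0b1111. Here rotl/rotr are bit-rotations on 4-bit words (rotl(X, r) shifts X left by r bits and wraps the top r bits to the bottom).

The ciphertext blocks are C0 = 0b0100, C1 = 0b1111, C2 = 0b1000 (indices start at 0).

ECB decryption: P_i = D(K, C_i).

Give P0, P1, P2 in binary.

P0 = 0b1101, P1 = 0b0000, P2 = 0b1011

P0: D(K, 0b0100) = 0b1101.
P1: D(K, 0b1111) = 0b0000.
P2: D(K, 0b1000) = 0b1011.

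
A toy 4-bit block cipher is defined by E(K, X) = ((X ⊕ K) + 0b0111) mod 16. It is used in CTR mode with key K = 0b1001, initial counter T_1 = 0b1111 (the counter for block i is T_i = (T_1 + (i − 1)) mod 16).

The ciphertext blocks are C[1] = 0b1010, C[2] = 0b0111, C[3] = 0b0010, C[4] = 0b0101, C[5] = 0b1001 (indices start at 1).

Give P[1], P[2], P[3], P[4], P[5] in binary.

CTR decryption: S_i = E(K, T_i) where T_i is the counter for block i; P_i = C_i ⊕ S_i.
P[1]: T = 0b1111, S = E(K, T) = 0b1101; 0b1010 ⊕ 0b1101 = 0b0111.
P[2]: T = 0b0000, S = E(K, T) = 0b0000; 0b0111 ⊕ 0b0000 = 0b0111.
P[3]: T = 0b0001, S = E(K, T) = 0b1111; 0b0010 ⊕ 0b1111 = 0b1101.
P[4]: T = 0b0010, S = E(K, T) = 0b0010; 0b0101 ⊕ 0b0010 = 0b0111.
P[5]: T = 0b0011, S = E(K, T) = 0b0001; 0b1001 ⊕ 0b0001 = 0b1000.

P[1] = 0b0111, P[2] = 0b0111, P[3] = 0b1101, P[4] = 0b0111, P[5] = 0b1000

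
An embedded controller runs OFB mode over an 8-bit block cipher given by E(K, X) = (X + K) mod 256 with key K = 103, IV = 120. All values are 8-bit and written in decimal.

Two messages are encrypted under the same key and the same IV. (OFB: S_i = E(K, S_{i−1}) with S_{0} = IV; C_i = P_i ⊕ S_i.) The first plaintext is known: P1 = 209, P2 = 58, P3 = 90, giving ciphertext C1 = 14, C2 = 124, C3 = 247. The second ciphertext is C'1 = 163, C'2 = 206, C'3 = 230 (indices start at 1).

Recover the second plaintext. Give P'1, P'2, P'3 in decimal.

P'1 = 124, P'2 = 136, P'3 = 75

In OFB with a reused IV, both messages share the same keystream S_i, so C_i ⊕ C'_i = P_i ⊕ P'_i and thus P'_i = P_i ⊕ C_i ⊕ C'_i.
P'1: 209 ⊕ 14 ⊕ 163 = 124.
P'2: 58 ⊕ 124 ⊕ 206 = 136.
P'3: 90 ⊕ 247 ⊕ 230 = 75.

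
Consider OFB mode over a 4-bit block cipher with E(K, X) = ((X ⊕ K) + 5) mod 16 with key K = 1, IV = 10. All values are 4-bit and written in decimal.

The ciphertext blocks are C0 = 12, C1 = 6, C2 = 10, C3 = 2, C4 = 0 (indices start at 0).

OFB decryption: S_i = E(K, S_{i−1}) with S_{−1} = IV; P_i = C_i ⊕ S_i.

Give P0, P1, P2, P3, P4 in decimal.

P0 = 12, P1 = 0, P2 = 6, P3 = 0, P4 = 8

P0: S = E(K, 10) = 0; 12 ⊕ 0 = 12.
P1: S = E(K, 0) = 6; 6 ⊕ 6 = 0.
P2: S = E(K, 6) = 12; 10 ⊕ 12 = 6.
P3: S = E(K, 12) = 2; 2 ⊕ 2 = 0.
P4: S = E(K, 2) = 8; 0 ⊕ 8 = 8.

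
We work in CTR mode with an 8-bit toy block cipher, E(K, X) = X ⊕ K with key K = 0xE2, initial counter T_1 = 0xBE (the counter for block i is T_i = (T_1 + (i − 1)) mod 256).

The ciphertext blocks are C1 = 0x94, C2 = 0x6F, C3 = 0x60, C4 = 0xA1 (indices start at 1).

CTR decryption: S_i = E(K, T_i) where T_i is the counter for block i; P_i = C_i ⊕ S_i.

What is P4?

P4: T = 0xC1, S = E(K, T) = 0x23; 0xA1 ⊕ 0x23 = 0x82.

P4 = 0x82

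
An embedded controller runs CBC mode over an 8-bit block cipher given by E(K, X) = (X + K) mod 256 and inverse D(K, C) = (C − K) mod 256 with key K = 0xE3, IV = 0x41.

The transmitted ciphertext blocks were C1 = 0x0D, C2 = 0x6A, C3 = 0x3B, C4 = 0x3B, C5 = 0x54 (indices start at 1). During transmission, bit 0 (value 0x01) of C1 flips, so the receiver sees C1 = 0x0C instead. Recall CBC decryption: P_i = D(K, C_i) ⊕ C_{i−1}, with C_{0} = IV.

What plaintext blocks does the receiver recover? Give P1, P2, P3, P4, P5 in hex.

Only C1 changed, to 0x0C. In CBC, a change in C_i garbles P_i and flips the same bit in P_{i+1}. Decrypting the received ciphertext:
P1: D(K, 0x0C) = 0x29; 0x29 ⊕ 0x41 = 0x68.
P2: D(K, 0x6A) = 0x87; 0x87 ⊕ 0x0C = 0x8B.
P3: D(K, 0x3B) = 0x58; 0x58 ⊕ 0x6A = 0x32.
P4: D(K, 0x3B) = 0x58; 0x58 ⊕ 0x3B = 0x63.
P5: D(K, 0x54) = 0x71; 0x71 ⊕ 0x3B = 0x4A.
Blocks that differ from the original plaintext: P1, P2.

P1 = 0x68, P2 = 0x8B, P3 = 0x32, P4 = 0x63, P5 = 0x4A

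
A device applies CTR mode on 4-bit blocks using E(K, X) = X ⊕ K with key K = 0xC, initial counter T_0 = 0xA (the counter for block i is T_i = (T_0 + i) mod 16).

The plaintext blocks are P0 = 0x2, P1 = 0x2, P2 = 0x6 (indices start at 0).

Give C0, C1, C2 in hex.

C0 = 0x4, C1 = 0x5, C2 = 0x6

CTR encryption: S_i = E(K, T_i) where T_i is the counter for block i; C_i = P_i ⊕ S_i.
C0: T = 0xA, S = E(K, T) = 0x6; 0x2 ⊕ 0x6 = 0x4.
C1: T = 0xB, S = E(K, T) = 0x7; 0x2 ⊕ 0x7 = 0x5.
C2: T = 0xC, S = E(K, T) = 0x0; 0x6 ⊕ 0x0 = 0x6.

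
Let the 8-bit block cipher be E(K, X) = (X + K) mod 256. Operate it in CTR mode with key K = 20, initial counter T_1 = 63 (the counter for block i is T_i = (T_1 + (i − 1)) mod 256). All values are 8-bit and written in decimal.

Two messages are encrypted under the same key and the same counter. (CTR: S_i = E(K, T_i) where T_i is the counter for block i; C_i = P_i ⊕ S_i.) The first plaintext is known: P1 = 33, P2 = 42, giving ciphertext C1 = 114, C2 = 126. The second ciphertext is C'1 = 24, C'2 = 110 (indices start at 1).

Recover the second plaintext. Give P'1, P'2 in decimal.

P'1 = 75, P'2 = 58

In CTR with a reused counter, both messages share the same keystream S_i, so C_i ⊕ C'_i = P_i ⊕ P'_i and thus P'_i = P_i ⊕ C_i ⊕ C'_i.
P'1: 33 ⊕ 114 ⊕ 24 = 75.
P'2: 42 ⊕ 126 ⊕ 110 = 58.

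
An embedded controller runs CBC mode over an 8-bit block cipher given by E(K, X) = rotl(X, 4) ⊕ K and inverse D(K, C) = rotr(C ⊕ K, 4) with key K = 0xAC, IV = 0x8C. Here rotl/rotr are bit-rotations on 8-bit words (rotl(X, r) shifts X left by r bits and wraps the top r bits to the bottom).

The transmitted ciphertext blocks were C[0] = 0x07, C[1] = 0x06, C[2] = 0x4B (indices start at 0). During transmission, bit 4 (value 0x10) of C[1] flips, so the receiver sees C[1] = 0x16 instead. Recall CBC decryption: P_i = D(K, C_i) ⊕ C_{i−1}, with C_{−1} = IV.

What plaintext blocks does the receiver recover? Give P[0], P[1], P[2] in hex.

P[0] = 0x36, P[1] = 0xAC, P[2] = 0x68

Only C[1] changed, to 0x16. In CBC, a change in C_i garbles P_i and flips the same bit in P_{i+1}. Decrypting the received ciphertext:
P[0]: D(K, 0x07) = 0xBA; 0xBA ⊕ 0x8C = 0x36.
P[1]: D(K, 0x16) = 0xAB; 0xAB ⊕ 0x07 = 0xAC.
P[2]: D(K, 0x4B) = 0x7E; 0x7E ⊕ 0x16 = 0x68.
Blocks that differ from the original plaintext: P[1], P[2].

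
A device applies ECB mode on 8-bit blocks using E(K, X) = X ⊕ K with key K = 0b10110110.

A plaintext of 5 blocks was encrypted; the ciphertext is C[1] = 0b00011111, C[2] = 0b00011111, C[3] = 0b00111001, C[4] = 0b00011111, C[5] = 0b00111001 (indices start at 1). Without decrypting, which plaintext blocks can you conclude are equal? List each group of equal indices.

P[1] = P[2] = P[4]; P[3] = P[5]

ECB encrypts each block independently with the same key, so equal ciphertext blocks imply equal plaintext blocks.
C[1] = C[2] = C[4] = 0b00011111, so P[1] = P[2] = P[4].
C[3] = C[5] = 0b00111001, so P[3] = P[5].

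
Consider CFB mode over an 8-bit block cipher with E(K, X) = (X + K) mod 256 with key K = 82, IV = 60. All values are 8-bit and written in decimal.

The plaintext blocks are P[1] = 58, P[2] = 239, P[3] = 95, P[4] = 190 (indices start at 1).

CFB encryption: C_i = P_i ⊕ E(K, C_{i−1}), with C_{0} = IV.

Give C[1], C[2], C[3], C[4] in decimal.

C[1] = 180, C[2] = 233, C[3] = 100, C[4] = 8

C[1]: E(K, 60) = 142; 58 ⊕ 142 = 180.
C[2]: E(K, 180) = 6; 239 ⊕ 6 = 233.
C[3]: E(K, 233) = 59; 95 ⊕ 59 = 100.
C[4]: E(K, 100) = 182; 190 ⊕ 182 = 8.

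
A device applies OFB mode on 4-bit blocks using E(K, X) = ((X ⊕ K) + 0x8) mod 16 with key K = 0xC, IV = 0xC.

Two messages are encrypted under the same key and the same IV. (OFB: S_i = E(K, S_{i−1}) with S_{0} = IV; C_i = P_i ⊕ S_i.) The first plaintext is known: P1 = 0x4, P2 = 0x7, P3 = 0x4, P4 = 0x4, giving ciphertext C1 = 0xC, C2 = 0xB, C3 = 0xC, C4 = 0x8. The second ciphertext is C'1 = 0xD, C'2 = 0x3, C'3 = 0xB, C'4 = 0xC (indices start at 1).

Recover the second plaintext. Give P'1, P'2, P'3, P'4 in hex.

P'1 = 0x5, P'2 = 0xF, P'3 = 0x3, P'4 = 0x0

In OFB with a reused IV, both messages share the same keystream S_i, so C_i ⊕ C'_i = P_i ⊕ P'_i and thus P'_i = P_i ⊕ C_i ⊕ C'_i.
P'1: 0x4 ⊕ 0xC ⊕ 0xD = 0x5.
P'2: 0x7 ⊕ 0xB ⊕ 0x3 = 0xF.
P'3: 0x4 ⊕ 0xC ⊕ 0xB = 0x3.
P'4: 0x4 ⊕ 0x8 ⊕ 0xC = 0x0.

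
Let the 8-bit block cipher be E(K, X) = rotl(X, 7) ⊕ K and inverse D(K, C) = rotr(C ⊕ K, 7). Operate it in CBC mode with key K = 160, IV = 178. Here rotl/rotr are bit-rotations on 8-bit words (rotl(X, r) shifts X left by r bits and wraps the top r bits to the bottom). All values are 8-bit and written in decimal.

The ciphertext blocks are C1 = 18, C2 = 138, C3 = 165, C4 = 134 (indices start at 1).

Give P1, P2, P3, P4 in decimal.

CBC decryption: P_i = D(K, C_i) ⊕ C_{i−1}, with C_{0} = IV.
P1: D(K, 18) = 101; 101 ⊕ 178 = 215.
P2: D(K, 138) = 84; 84 ⊕ 18 = 70.
P3: D(K, 165) = 10; 10 ⊕ 138 = 128.
P4: D(K, 134) = 76; 76 ⊕ 165 = 233.

P1 = 215, P2 = 70, P3 = 128, P4 = 233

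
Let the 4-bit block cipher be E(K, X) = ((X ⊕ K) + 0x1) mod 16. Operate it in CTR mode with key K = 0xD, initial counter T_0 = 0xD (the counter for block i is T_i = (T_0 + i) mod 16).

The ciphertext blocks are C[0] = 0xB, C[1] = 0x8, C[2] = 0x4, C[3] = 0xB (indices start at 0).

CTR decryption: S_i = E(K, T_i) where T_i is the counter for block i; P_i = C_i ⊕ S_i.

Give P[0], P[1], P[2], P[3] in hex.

P[0] = 0xA, P[1] = 0xC, P[2] = 0x7, P[3] = 0x5

P[0]: T = 0xD, S = E(K, T) = 0x1; 0xB ⊕ 0x1 = 0xA.
P[1]: T = 0xE, S = E(K, T) = 0x4; 0x8 ⊕ 0x4 = 0xC.
P[2]: T = 0xF, S = E(K, T) = 0x3; 0x4 ⊕ 0x3 = 0x7.
P[3]: T = 0x0, S = E(K, T) = 0xE; 0xB ⊕ 0xE = 0x5.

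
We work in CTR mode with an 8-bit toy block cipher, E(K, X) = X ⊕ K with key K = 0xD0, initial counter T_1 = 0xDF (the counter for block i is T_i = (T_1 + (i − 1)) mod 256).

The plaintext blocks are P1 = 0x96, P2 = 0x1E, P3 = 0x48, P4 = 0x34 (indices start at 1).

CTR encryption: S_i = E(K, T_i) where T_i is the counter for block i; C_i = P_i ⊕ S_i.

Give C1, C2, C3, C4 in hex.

C1: T = 0xDF, S = E(K, T) = 0x0F; 0x96 ⊕ 0x0F = 0x99.
C2: T = 0xE0, S = E(K, T) = 0x30; 0x1E ⊕ 0x30 = 0x2E.
C3: T = 0xE1, S = E(K, T) = 0x31; 0x48 ⊕ 0x31 = 0x79.
C4: T = 0xE2, S = E(K, T) = 0x32; 0x34 ⊕ 0x32 = 0x06.

C1 = 0x99, C2 = 0x2E, C3 = 0x79, C4 = 0x06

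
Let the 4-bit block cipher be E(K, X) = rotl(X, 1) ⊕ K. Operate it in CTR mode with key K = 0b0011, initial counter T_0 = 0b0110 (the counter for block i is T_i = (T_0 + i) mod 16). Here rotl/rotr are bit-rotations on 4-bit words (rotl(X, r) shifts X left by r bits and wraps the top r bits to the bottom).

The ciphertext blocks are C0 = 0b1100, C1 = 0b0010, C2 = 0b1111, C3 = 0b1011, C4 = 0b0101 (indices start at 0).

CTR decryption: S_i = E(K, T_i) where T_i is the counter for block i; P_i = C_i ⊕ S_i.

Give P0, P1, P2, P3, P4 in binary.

P0 = 0b0011, P1 = 0b1111, P2 = 0b1101, P3 = 0b1011, P4 = 0b0011

P0: T = 0b0110, S = E(K, T) = 0b1111; 0b1100 ⊕ 0b1111 = 0b0011.
P1: T = 0b0111, S = E(K, T) = 0b1101; 0b0010 ⊕ 0b1101 = 0b1111.
P2: T = 0b1000, S = E(K, T) = 0b0010; 0b1111 ⊕ 0b0010 = 0b1101.
P3: T = 0b1001, S = E(K, T) = 0b0000; 0b1011 ⊕ 0b0000 = 0b1011.
P4: T = 0b1010, S = E(K, T) = 0b0110; 0b0101 ⊕ 0b0110 = 0b0011.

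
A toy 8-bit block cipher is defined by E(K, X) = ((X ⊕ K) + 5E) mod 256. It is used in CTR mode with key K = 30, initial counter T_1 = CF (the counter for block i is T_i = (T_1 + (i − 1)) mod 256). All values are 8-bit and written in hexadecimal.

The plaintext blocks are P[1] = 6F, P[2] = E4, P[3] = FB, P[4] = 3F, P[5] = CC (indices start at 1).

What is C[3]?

C[3] = C4

CTR encryption: S_i = E(K, T_i) where T_i is the counter for block i; C_i = P_i ⊕ S_i.
C[1]: T = CF, S = E(K, T) = 5D; 6F ⊕ 5D = 32.
C[2]: T = D0, S = E(K, T) = 3E; E4 ⊕ 3E = DA.
C[3]: T = D1, S = E(K, T) = 3F; FB ⊕ 3F = C4.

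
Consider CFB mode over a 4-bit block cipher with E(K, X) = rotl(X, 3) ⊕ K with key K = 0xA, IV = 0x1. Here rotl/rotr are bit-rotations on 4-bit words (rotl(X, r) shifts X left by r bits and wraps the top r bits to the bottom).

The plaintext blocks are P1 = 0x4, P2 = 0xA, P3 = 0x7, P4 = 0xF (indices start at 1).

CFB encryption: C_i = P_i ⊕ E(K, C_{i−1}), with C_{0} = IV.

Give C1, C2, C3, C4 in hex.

C1: E(K, 0x1) = 0x2; 0x4 ⊕ 0x2 = 0x6.
C2: E(K, 0x6) = 0x9; 0xA ⊕ 0x9 = 0x3.
C3: E(K, 0x3) = 0x3; 0x7 ⊕ 0x3 = 0x4.
C4: E(K, 0x4) = 0x8; 0xF ⊕ 0x8 = 0x7.

C1 = 0x6, C2 = 0x3, C3 = 0x4, C4 = 0x7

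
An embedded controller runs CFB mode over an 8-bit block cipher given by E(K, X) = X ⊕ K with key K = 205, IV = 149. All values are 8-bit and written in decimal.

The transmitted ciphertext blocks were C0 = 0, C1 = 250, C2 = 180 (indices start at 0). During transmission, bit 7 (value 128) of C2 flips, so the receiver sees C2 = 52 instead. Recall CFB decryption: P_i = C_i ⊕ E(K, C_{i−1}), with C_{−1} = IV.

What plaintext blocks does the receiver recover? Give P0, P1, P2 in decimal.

P0 = 88, P1 = 55, P2 = 3

Only C2 changed, to 52. In CFB, a change in C_i flips the same bit in P_i and garbles P_{i+1}. Decrypting the received ciphertext:
P0: E(K, 149) = 88; 0 ⊕ 88 = 88.
P1: E(K, 0) = 205; 250 ⊕ 205 = 55.
P2: E(K, 250) = 55; 52 ⊕ 55 = 3.
Blocks that differ from the original plaintext: P2.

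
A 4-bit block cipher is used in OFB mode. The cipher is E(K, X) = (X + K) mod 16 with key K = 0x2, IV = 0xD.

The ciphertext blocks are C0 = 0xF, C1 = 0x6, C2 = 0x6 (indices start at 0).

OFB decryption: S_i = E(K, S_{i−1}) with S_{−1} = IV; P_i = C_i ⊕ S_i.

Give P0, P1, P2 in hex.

P0: S = E(K, 0xD) = 0xF; 0xF ⊕ 0xF = 0x0.
P1: S = E(K, 0xF) = 0x1; 0x6 ⊕ 0x1 = 0x7.
P2: S = E(K, 0x1) = 0x3; 0x6 ⊕ 0x3 = 0x5.

P0 = 0x0, P1 = 0x7, P2 = 0x5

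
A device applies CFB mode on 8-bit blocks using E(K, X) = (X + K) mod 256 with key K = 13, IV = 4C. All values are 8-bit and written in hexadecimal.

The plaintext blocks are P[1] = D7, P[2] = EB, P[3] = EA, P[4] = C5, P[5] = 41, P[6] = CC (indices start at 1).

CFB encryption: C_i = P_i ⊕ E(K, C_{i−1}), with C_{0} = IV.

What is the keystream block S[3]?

83

C[1]: E(K, 4C) = 5F; D7 ⊕ 5F = 88.
C[2]: E(K, 88) = 9B; EB ⊕ 9B = 70.
C[3]: E(K, 70) = 83; EA ⊕ 83 = 69.
So S[3] = 83.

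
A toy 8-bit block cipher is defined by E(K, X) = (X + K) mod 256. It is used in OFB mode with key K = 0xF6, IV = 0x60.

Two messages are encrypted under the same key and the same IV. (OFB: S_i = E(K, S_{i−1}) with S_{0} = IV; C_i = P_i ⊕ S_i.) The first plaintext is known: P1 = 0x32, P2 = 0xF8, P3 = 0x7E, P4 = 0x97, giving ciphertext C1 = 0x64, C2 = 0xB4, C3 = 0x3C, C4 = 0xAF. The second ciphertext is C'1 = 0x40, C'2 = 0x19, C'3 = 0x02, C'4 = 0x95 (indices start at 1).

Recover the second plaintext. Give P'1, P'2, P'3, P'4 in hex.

P'1 = 0x16, P'2 = 0x55, P'3 = 0x40, P'4 = 0xAD

In OFB with a reused IV, both messages share the same keystream S_i, so C_i ⊕ C'_i = P_i ⊕ P'_i and thus P'_i = P_i ⊕ C_i ⊕ C'_i.
P'1: 0x32 ⊕ 0x64 ⊕ 0x40 = 0x16.
P'2: 0xF8 ⊕ 0xB4 ⊕ 0x19 = 0x55.
P'3: 0x7E ⊕ 0x3C ⊕ 0x02 = 0x40.
P'4: 0x97 ⊕ 0xAF ⊕ 0x95 = 0xAD.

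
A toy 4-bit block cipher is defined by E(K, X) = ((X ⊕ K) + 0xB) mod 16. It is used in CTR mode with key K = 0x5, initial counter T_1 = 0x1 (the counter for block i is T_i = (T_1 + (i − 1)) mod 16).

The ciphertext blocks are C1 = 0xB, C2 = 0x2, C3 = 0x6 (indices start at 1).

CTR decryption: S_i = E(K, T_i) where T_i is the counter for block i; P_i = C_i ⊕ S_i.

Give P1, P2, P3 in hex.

P1: T = 0x1, S = E(K, T) = 0xF; 0xB ⊕ 0xF = 0x4.
P2: T = 0x2, S = E(K, T) = 0x2; 0x2 ⊕ 0x2 = 0x0.
P3: T = 0x3, S = E(K, T) = 0x1; 0x6 ⊕ 0x1 = 0x7.

P1 = 0x4, P2 = 0x0, P3 = 0x7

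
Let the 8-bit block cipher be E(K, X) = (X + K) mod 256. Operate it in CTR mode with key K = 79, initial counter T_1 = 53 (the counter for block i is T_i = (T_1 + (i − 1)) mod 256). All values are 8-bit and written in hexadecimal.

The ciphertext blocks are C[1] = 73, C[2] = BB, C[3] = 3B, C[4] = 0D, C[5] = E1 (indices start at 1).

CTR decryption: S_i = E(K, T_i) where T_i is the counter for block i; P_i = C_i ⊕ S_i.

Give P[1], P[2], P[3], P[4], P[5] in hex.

P[1]: T = 53, S = E(K, T) = CC; 73 ⊕ CC = BF.
P[2]: T = 54, S = E(K, T) = CD; BB ⊕ CD = 76.
P[3]: T = 55, S = E(K, T) = CE; 3B ⊕ CE = F5.
P[4]: T = 56, S = E(K, T) = CF; 0D ⊕ CF = C2.
P[5]: T = 57, S = E(K, T) = D0; E1 ⊕ D0 = 31.

P[1] = BF, P[2] = 76, P[3] = F5, P[4] = C2, P[5] = 31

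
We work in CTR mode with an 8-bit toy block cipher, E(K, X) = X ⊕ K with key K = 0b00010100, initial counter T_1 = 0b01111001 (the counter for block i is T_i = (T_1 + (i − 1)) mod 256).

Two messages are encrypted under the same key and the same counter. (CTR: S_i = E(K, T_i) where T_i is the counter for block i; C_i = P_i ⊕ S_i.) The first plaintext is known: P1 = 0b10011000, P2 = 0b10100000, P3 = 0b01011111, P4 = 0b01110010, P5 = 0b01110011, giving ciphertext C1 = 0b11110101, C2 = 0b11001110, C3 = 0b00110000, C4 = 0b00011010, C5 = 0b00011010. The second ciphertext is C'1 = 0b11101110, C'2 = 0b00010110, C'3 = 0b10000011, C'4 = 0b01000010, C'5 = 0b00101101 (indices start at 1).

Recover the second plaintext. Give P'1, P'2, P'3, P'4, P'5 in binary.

In CTR with a reused counter, both messages share the same keystream S_i, so C_i ⊕ C'_i = P_i ⊕ P'_i and thus P'_i = P_i ⊕ C_i ⊕ C'_i.
P'1: 0b10011000 ⊕ 0b11110101 ⊕ 0b11101110 = 0b10000011.
P'2: 0b10100000 ⊕ 0b11001110 ⊕ 0b00010110 = 0b01111000.
P'3: 0b01011111 ⊕ 0b00110000 ⊕ 0b10000011 = 0b11101100.
P'4: 0b01110010 ⊕ 0b00011010 ⊕ 0b01000010 = 0b00101010.
P'5: 0b01110011 ⊕ 0b00011010 ⊕ 0b00101101 = 0b01000100.

P'1 = 0b10000011, P'2 = 0b01111000, P'3 = 0b11101100, P'4 = 0b00101010, P'5 = 0b01000100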